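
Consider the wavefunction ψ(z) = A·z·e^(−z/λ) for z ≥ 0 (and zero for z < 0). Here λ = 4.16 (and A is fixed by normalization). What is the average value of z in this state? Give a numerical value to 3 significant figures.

⟨z⟩ = ∫ z |ψ|² dz over the full domain.
Recall ∫₀^∞ z^m e^(−z/β) dz = m!·β^(m+1), evaluating both integrals, ⟨z⟩ = 3·λ/2.
Putting λ = 4.16 gives 6.240.

⟨z⟩ ≈ 6.24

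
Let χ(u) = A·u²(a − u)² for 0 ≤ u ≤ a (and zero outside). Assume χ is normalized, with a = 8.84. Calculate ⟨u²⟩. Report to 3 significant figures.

⟨u^2⟩ ≈ 21.3

The expectation value is the |χ|²-weighted average of u^2: ∫ u^2|χ|² du.
The ratio of the moment integral to the normalization integral gives ⟨u²⟩ = 3·a^2/11.
With a = 8.84, ⟨u^2⟩ = 21.31.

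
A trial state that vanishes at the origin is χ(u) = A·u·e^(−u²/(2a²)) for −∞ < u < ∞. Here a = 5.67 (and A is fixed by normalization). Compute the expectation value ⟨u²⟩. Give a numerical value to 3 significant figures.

⟨u^2⟩ ≈ 48.2

⟨u²⟩ = ∫ u^2 |χ|² du over the full domain.
The ratio of the moment integral to the normalization integral gives ⟨u²⟩ = 3·a^2/2.
Putting a = 5.67 gives 48.22.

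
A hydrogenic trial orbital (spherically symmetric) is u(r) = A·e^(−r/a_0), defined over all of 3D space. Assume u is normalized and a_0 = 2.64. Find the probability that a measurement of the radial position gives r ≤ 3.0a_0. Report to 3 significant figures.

P ≈ 0.938

P = ∫ |u|² 4πr² dr over r ≤ 3.0a_0.
A² is fixed by ∫₀^∞ 4πr²|u|² dr = 1, i.e. A² = (π·a_0^3)^(−1).
Let t = r/a_0; then A², 4π and the length scale all cancel, so P = ∫_{0}^{3.0} t^2·e^(-2·t) dt ÷ ∫_{0}^{∞} t^2·e^(-2·t) dt.
An antiderivative of t^2·e^(-2·t) is -(2·t^2 + 2·t + 1)·e^(-2·t)/4; evaluating from 0 to 3.0 gives 1/4 - 25·e^(-6)/4, while the full integral is 1/4.
This evaluates to P = 0.9380.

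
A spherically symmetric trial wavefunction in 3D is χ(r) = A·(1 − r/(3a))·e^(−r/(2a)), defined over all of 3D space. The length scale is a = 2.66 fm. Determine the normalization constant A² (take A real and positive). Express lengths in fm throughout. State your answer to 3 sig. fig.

A^2 ≈ 0.00634 fm^(-3)

We need A² ∫|f|² 4πr² dr = 1, taking the integral from 0 to ∞.
The angular integral contributes 4π, leaving ∫₀^∞ r²|χ|² dr.
Recall ∫₀^∞ r^m e^(−r/β) dr = m!·β^(m+1), ∫|χ|² 4πr² dr = A²·(8·π·a^3/3).
Plugging in a = 2.66 yields A = 0.07964.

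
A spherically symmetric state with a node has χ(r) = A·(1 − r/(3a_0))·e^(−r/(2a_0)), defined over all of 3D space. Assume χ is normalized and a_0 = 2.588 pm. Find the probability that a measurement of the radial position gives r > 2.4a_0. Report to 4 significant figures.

P = ∫ |χ|² 4πr² dr over r > 2.4a_0.
The full normalization integral is A²·[8·π·a_0^3/3] = 1, fixing A².
Let u = r/a_0; then A², 4π and the length scale all cancel, so P = ∫_{2.4}^{∞} u^2·(1 - u/3)^2·e^(-u) du ÷ ∫_{0}^{∞} u^2·(1 - u/3)^2·e^(-u) du.
Using ∫ u^2·(1 - u/3)^2·e^(-u) du = (-u^4 + 2·u^3 - 3·u^2 - 6·u - 6)·e^(-u)/9, the numerator is 9002·e^(-12/5)/1875 and the denominator is 2/3.
This evaluates to P = 0.65331.

P ≈ 0.6533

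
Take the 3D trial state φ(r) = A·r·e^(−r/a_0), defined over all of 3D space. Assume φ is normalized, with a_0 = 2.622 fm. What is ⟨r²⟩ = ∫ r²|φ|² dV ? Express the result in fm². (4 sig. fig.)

By definition ⟨r²⟩ = ∫ r^2 |φ(r)|² 4πr² dr.
Since the A² factors cancel between numerator and denominator, ⟨r²⟩ = 15·a_0^2/2.
Putting a_0 = 2.622 gives 51.562.

⟨r^2⟩ ≈ 51.56 fm^2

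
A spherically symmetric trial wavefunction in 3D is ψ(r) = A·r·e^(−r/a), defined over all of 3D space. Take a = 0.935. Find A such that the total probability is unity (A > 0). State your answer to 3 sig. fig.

A ≈ 0.385

Require ∫ |ψ|² 4πr² dr = 1 over the whole domain.
(Spherical symmetry: dV = 4πr² dr.)
∫|ψ|² 4πr² dr = A²·(3·π·a^5).
Setting this equal to 1 gives A² = 1/(3·π·a^5).
Plugging in a = 0.935 yields A = 0.3853.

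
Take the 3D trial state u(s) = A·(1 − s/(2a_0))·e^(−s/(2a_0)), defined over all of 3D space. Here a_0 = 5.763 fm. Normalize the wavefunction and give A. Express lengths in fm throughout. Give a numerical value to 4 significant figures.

The normalization condition is ∫|u|² 4πs² ds = 1 from 0 to ∞.
(Spherical symmetry: dV = 4πs² ds.)
With ∫₀^∞ s^4 e^(−αs) ds = 4!/α^5, carrying out the integral gives A² · 8·π·a_0^3.
So A² = (8·π·a_0^3)^(−1).
Substituting a_0 = 5.763 gives A² = 0.00020788, so A = 0.014418.

A ≈ 0.01442 fm^(-3/2)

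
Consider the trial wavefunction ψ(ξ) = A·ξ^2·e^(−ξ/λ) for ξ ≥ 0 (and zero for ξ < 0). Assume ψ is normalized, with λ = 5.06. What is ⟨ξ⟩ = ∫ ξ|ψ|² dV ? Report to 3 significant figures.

⟨ξ⟩ = ∫ ξ |ψ|² dξ over the full domain.
Evaluating both integrals, ⟨ξ⟩ = 5·λ/2.
With λ = 5.06, ⟨ξ⟩ = 12.65.

⟨ξ⟩ ≈ 12.7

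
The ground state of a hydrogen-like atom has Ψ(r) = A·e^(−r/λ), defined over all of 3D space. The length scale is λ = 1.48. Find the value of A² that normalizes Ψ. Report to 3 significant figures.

Normalization requires ∫|Ψ|² 4πr² dr = 1, integrated from 0 to ∞.
The angular integral contributes 4π, leaving ∫₀^∞ r²|Ψ|² dr.
Recall ∫₀^∞ r^m e^(−r/β) dr = m!·β^(m+1), the integral (without the A² prefactor) comes out to π·λ^3.
Setting this equal to 1 gives A² = 1/(π·λ^3).
Plugging in λ = 1.48 yields A = 0.3134.

A^2 ≈ 0.0982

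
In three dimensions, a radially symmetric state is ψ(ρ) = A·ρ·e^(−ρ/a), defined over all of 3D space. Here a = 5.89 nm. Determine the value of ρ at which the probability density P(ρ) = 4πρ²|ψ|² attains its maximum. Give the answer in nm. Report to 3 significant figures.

ρ ≈ 11.8 nm

Set d/dρ [P(ρ) = 4πρ²|ψ|²] = 0 and solve for ρ > 0.
Solving yields ρ = 2·a.
With a = 5.89, the most probable radial distance is 11.78 nm.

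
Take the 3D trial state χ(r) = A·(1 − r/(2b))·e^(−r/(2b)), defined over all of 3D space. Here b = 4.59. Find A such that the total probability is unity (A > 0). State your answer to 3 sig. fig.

A ≈ 0.0203

We need A² ∫|f|² 4πr² dr = 1, taking the integral from 0 to ∞.
In 3D with spherical symmetry the volume element is 4πr² dr.
∫|χ|² 4πr² dr = A²·(8·π·b^3).
So A² = (8·π·b^3)^(−1).
Substituting b = 4.59 gives A² = 0.0004115, so A = 0.02028.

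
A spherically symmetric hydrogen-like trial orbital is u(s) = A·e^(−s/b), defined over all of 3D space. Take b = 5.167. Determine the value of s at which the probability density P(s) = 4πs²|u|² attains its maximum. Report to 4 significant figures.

The maximum of P(s) = 4πs²|u|² occurs where its derivative vanishes.
Solving yields s = b.
With b = 5.167, the most probable radial distance is 5.1670.

s ≈ 5.167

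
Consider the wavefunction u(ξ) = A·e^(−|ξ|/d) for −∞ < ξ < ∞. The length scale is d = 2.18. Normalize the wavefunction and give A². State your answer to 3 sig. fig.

Require ∫ |u|² dξ = 1 over the whole domain.
Carrying out the integral gives A² · d.
Setting this equal to 1 gives A² = 1/(d).
With d = 2.18: A² = 0.4587 and A = 0.6773.

A^2 ≈ 0.459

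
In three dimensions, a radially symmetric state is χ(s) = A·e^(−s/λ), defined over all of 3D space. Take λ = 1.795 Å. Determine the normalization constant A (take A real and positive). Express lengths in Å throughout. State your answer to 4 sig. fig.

A ≈ 0.2346 Å^(-3/2)

We need A² ∫|f|² 4πs² ds = 1, taking the integral from 0 to ∞.
The angular integral contributes 4π, leaving ∫₀^∞ s²|χ|² ds.
Carrying out the integral gives A² · π·λ^3.
Setting this equal to 1 gives A² = 1/(π·λ^3).
Plugging in λ = 1.795 yields A = 0.23460.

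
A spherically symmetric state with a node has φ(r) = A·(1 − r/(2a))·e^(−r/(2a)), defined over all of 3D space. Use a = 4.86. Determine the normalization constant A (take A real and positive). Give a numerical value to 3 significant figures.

Require ∫ |φ|² 4πr² dr = 1 over the whole domain.
The angular integral contributes 4π, leaving ∫₀^∞ r²|φ|² dr.
With φ = A·(1 − r/(2a))·e^(−r/(2a)), the integral evaluates to A²·[8·π·a^3].
Hence A² = 1/[8·π·a^3].
Substituting a = 4.86 gives A² = 0.0003466, so A = 0.01862.

A ≈ 0.0186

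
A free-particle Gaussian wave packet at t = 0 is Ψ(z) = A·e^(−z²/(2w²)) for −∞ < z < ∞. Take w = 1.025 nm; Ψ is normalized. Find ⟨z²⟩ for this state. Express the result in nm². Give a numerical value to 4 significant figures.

⟨z^2⟩ ≈ 0.5253 nm^2

The expectation value is the |Ψ|²-weighted average of z^2: ∫ z^2|Ψ|² dz.
Differentiating ∫e^(−αz²) dz = √(π/α) under α to get the higher moments, the ratio of the moment integral to the normalization integral gives ⟨z²⟩ = w^2/2.
Putting w = 1.025 gives 0.52531.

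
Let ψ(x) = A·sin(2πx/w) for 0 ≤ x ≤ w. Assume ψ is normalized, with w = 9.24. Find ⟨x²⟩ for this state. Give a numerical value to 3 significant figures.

⟨x^2⟩ ≈ 27.4

⟨x²⟩ = ∫ x^2 |ψ|² dx over the full domain.
With ∫₀^w sin²(nπx/w) dx = w/2, the ratio of the moment integral to the normalization integral gives ⟨x²⟩ = -w^2/(8·π^2) + w^2/3.
Putting w = 9.24 gives 27.38.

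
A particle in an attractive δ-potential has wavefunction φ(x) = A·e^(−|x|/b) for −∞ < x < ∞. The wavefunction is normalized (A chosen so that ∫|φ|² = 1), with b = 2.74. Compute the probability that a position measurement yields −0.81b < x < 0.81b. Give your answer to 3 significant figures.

P = ∫_{−0.81b}^{0.81b} |φ(x)|² dx.
The normalization integral ∫|φ|²dx over the whole domain equals b·A², and A² cancels in the ratio.
Both integrals are even about x = 0, so only the x ≥ 0 halves are needed (the factors of 2 cancel). In terms of u = x/b (A² and the length scale cancel between numerator and denominator), P = [∫_{0}^{0.81} e^(-2·u) du] / [∫_{0}^{∞} e^(-2·u) du].
With ∫ e^(-2·u) du = -e^(-2·u)/2 + C, the region integral is 1/2 - e^(-81/50)/2 and the full one is 1/2.
The result is P = 0.8021.

P ≈ 0.802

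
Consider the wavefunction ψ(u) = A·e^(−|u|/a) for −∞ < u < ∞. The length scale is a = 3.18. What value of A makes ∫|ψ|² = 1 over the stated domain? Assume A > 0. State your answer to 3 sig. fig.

Normalization requires ∫|ψ|² du = 1, integrated from −∞ to ∞.
Recall ∫₀^∞ u^m e^(−u/β) du = m!·β^(m+1), carrying out the integral gives A² · a.
Setting this equal to 1 gives A² = 1/(a).
With a = 3.18: A² = 0.3145 and A = 0.5608.

A ≈ 0.561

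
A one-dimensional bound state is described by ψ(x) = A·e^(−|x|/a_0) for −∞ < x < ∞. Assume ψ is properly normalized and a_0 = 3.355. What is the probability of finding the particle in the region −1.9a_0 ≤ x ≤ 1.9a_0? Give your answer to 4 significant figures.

The probability is P = ∫ |ψ|² dx over [−1.9a_0, 1.9a_0].
With A² fixed by ∫|ψ|² = 1, i.e. A² = (a_0)^(−1), substitute and integrate.
Both integrals are even about x = 0, so only the x ≥ 0 halves are needed (the factors of 2 cancel). In terms of u = x/a_0 (A² and the length scale cancel between numerator and denominator), P = [∫_{0}^{1.9} e^(-2·u) du] / [∫_{0}^{∞} e^(-2·u) du].
An antiderivative of e^(-2·u) is -e^(-2·u)/2; evaluating from 0 to 1.9 gives 1/2 - e^(-19/5)/2, while the full integral is 1/2.
Evaluating gives P = 0.97763.

P ≈ 0.9776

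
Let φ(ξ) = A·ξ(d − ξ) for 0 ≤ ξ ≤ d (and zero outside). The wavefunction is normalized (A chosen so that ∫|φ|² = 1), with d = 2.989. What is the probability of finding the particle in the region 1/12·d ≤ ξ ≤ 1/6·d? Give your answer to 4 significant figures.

P ≈ 0.03041

P = ∫_{1/12·d}^{1/6·d} |φ(ξ)|² dξ.
Since A² = 1/(d^5/30), this is the region integral divided by the full normalization integral.
Let u = ξ/d; then A² and the length scale cancel, so P = ∫_{1/12}^{1/6} u^2·(1 - u)^2 du ÷ ∫_{0}^{1} u^2·(1 - u)^2 du.
With ∫ u^2·(1 - u)^2 du = u^3·(6·u^2 - 15·u + 10)/30 + C, the region integral is ≈ 0.00101354 and the full one is 1/30.
Evaluating gives P = 0.030406.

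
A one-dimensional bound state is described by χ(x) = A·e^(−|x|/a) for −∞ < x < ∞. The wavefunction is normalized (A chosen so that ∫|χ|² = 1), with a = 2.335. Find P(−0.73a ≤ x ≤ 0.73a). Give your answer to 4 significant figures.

The probability is P = ∫ |χ|² dx over [−0.73a, 0.73a].
With A² fixed by ∫|χ|² = 1, i.e. A² = (a)^(−1), substitute and integrate.
Both integrals are even about x = 0, so only the x ≥ 0 halves are needed (the factors of 2 cancel). Substituting u = x/a, A² and the length scale cancel in the ratio: P = ∫_{0}^{0.73} e^(-2·u) du / ∫_{0}^{∞} e^(-2·u) du.
With ∫ e^(-2·u) du = -e^(-2·u)/2 + C, the region integral is 1/2 - e^(-73/50)/2 and the full one is 1/2.
The result is P = 0.76776.

P ≈ 0.7678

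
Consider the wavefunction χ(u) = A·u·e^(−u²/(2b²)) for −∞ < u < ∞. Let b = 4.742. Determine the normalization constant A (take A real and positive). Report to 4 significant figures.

Normalization requires ∫|χ|² du = 1, integrated from −∞ to ∞.
With ∫_{−∞}^{∞} u^(2m) e^(−αu²) du = (2m−1)!!·√π / (2^m α^(m+1/2)), carrying out the integral gives A² · √(π)·b^3/2.
Setting this equal to 1 gives A² = 1/(√(π)·b^3/2).
With b = 4.742: A² = 0.010582 and A = 0.10287.

A ≈ 0.1029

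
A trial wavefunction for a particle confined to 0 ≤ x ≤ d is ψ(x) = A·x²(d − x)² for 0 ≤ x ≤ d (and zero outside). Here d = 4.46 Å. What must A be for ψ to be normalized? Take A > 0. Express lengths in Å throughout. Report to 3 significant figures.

A ≈ 0.0300 Å^(-9/2)

We need A² ∫|f|² dx = 1, taking the integral from 0 to d.
Expanding the polynomial and integrating term by term, carrying out the integral gives A² · d^9/630.
Hence A² = 1/[d^9/630].
Substituting d = 4.46 gives A² = 0.0009022, so A = 0.03004.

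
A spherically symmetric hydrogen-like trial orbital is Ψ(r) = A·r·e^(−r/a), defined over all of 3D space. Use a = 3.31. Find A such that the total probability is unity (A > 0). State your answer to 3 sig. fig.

A ≈ 0.0163

Require ∫ |Ψ|² 4πr² dr = 1 over the whole domain.
In 3D with spherical symmetry the volume element is 4πr² dr.
Recall ∫₀^∞ r^m e^(−r/β) dr = m!·β^(m+1), ∫|Ψ|² 4πr² dr = A²·(3·π·a^5).
Substituting a = 3.31 gives A² = 0.0002670, so A = 0.01634.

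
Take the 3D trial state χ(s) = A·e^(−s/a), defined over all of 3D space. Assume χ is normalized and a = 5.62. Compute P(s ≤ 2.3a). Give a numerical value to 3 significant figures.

With dV = 4πs²ds, the probability is ∫|χ|² dV over s ≤ 2.3a.
A² is fixed by ∫₀^∞ 4πs²|χ|² ds = 1, i.e. A² = (π·a^3)^(−1).
In terms of u = s/a (A², 4π and the length scale all cancel between numerator and denominator), P = [∫_{0}^{2.3} u^2·e^(-2·u) du] / [∫_{0}^{∞} u^2·e^(-2·u) du].
Using ∫ u^2·e^(-2·u) du = -(2·u^2 + 2·u + 1)·e^(-2·u)/4, the numerator is 1/4 - 809·e^(-23/5)/200 and the denominator is 1/4.
The region integral divided by the full integral gives P = 0.8374.

P ≈ 0.837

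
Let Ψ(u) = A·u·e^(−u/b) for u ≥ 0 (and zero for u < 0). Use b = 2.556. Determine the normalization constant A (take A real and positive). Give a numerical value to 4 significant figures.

The normalization condition is ∫|Ψ|² du = 1 from 0 to ∞.
Recall ∫₀^∞ u^m e^(−u/β) du = m!·β^(m+1), ∫|Ψ|² du = A²·(b^3/4).
Hence A² = 1/[b^3/4].
Plugging in b = 2.556 yields A = 0.48943.

A ≈ 0.4894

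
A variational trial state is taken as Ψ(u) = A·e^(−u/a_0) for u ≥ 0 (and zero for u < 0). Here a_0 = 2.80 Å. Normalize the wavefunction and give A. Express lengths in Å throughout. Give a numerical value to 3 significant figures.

A ≈ 0.845 Å^(-1/2)

Require ∫ |Ψ|² du = 1 over the whole domain.
The integral (without the A² prefactor) comes out to a_0/2.
Hence A² = 1/[a_0/2].
With a_0 = 2.80: A² = 0.7143 and A = 0.8452.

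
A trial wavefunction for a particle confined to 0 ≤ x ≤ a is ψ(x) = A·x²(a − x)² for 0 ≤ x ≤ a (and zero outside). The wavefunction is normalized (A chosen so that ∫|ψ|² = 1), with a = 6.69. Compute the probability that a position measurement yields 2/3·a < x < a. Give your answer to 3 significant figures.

P ≈ 0.145

The probability is P = ∫ |ψ|² dx over [2/3·a, a].
With A² fixed by ∫|ψ|² = 1, i.e. A² = (a^9/630)^(−1), substitute and integrate.
In terms of u = x/a (A² and the length scale cancel between numerator and denominator), P = [∫_{2/3}^{1} u^4·(1 - u)^4 du] / [∫_{0}^{1} u^4·(1 - u)^4 du].
Using ∫ u^4·(1 - u)^4 du = u^5·(70·u^4 - 315·u^3 + 540·u^2 - 420·u + 126)/630, the numerator is ≈ 0.00022991 and the denominator is 1/630.
Taking the ratio, P = 0.1448.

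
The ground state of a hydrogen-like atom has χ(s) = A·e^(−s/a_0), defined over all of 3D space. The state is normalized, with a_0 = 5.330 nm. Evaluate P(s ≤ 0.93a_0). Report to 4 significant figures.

P ≈ 0.2855

Integrate the radial probability density 4πs²|χ|² over s ≤ 0.93a_0.
Normalization gives A² = 1/(π·a_0^3).
Substituting u = s/a_0, A², 4π and the length scale all cancel in the ratio: P = ∫_{0}^{0.93} u^2·e^(-2·u) du / ∫_{0}^{∞} u^2·e^(-2·u) du.
Using ∫ u^2·e^(-2·u) du = -(2·u^2 + 2·u + 1)·e^(-2·u)/4, the numerator is ≈ 0.0713734 and the denominator is 1/4.
This evaluates to P = 0.28549.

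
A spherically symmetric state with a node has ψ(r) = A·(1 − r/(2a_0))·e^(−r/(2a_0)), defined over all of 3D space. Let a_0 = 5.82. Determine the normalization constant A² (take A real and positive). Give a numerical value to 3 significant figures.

A^2 ≈ 0.000202

Normalization requires ∫|ψ|² 4πr² dr = 1, integrated from 0 to ∞.
The angular integral contributes 4π, leaving ∫₀^∞ r²|ψ|² dr.
∫|ψ|² 4πr² dr = A²·(8·π·a_0^3).
Plugging in a_0 = 5.82 yields A = 0.01421.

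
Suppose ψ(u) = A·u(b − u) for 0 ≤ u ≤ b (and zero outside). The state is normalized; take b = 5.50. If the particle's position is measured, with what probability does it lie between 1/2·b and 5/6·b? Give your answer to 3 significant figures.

P ≈ 0.465

|ψ|² is the probability density, so P = ∫_{1/2·b}^{5/6·b} |ψ|² du.
The normalization integral ∫|ψ|²du over the whole domain equals b^5/30·A², and A² cancels in the ratio.
Substituting t = u/b, A² and the length scale cancel in the ratio: P = ∫_{1/2}^{5/6} t^2·(1 - t)^2 dt / ∫_{0}^{1} t^2·(1 - t)^2 dt.
With ∫ t^2·(1 - t)^2 dt = t^3·(6·t^2 - 15·t + 10)/30 + C, the region integral is ≈ 0.015484 and the full one is 1/30.
This works out to P = 301/648.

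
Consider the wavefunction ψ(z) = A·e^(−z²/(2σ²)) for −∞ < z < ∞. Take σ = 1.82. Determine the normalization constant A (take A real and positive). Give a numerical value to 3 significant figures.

Normalization requires ∫|ψ|² dz = 1, integrated from −∞ to ∞.
With ψ = A·e^(−z²/(2σ²)), the integral evaluates to A²·[√(π)·σ].
Setting this equal to 1 gives A² = 1/(√(π)·σ).
With σ = 1.82: A² = 0.3100 and A = 0.5568.

A ≈ 0.557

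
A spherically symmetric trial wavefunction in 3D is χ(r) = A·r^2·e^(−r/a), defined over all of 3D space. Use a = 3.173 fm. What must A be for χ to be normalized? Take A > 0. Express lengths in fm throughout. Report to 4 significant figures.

The normalization condition is ∫|χ|² 4πr² dr = 1 from 0 to ∞.
Carrying out the integral gives A² · 45·π·a^7/2.
So A² = (45·π·a^7/2)^(−1).
Substituting a = 3.173 gives A² = 0.0000043690, so A = 0.0020902.

A ≈ 0.002090 fm^(-7/2)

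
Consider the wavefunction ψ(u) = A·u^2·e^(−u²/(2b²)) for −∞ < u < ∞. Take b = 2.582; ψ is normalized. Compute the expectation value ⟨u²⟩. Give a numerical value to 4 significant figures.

⟨u^2⟩ ≈ 16.67

By definition ⟨u²⟩ = ∫ u^2 |ψ(u)|² du.
Differentiating ∫e^(−αu²) du = √(π/α) under α to get the higher moments, evaluating both integrals, ⟨u²⟩ = 5·b^2/2.
With b = 2.582, ⟨u^2⟩ = 16.667.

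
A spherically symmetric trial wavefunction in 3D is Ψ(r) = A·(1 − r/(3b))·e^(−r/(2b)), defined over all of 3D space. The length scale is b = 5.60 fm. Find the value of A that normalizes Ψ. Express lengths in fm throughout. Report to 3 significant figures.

A ≈ 0.0261 fm^(-3/2)

The normalization condition is ∫|Ψ|² 4πr² dr = 1 from 0 to ∞.
(Spherical symmetry: dV = 4πr² dr.)
∫|Ψ|² 4πr² dr = A²·(8·π·b^3/3).
Hence A² = 1/[8·π·b^3/3].
With b = 5.60: A² = 0.0006797 and A = 0.02607.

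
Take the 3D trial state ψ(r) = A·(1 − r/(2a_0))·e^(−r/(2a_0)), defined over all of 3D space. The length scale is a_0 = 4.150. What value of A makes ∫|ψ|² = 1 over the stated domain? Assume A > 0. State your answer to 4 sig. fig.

A ≈ 0.02359

Normalization requires ∫|ψ|² 4πr² dr = 1, integrated from 0 to ∞.
Using ∫₀^∞ rⁿ e^(−αr) dr = n!/αⁿ⁺¹, the integral (without the A² prefactor) comes out to 8·π·a_0^3.
Setting this equal to 1 gives A² = 1/(8·π·a_0^3).
Plugging in a_0 = 4.150 yields A = 0.023594.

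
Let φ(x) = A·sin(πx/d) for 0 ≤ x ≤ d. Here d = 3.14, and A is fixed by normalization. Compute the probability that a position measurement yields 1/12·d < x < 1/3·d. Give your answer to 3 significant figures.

P ≈ 0.192

The probability is P = ∫ |φ|² dx over [1/12·d, 1/3·d].
With A² fixed by ∫|φ|² = 1, i.e. A² = (d/2)^(−1), substitute and integrate.
In terms of u = x/d (A² and the length scale cancel between numerator and denominator), P = [∫_{1/12}^{1/3} sin(π·u)^2 du] / [∫_{0}^{1} sin(π·u)^2 du].
With ∫ sin(π·u)^2 du = u/2 - sin(2·π·u)/(4·π) + C, the region integral is -√(3)/(8·π) + 1/(8·π) + 1/8 and the full one is 1/2.
The result is P = (-√(3) + 1 + π)/(4·π).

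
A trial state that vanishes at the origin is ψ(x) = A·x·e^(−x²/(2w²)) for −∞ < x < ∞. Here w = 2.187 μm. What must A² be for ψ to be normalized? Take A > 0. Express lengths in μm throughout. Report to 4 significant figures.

A^2 ≈ 0.1079 μm^(-3)

The normalization condition is ∫|ψ|² dx = 1 from −∞ to ∞.
With ψ = A·x·e^(−x²/(2w²)), the integral evaluates to A²·[√(π)·w^3/2].
So A² = (√(π)·w^3/2)^(−1).
Plugging in w = 2.187 yields A = 0.32844.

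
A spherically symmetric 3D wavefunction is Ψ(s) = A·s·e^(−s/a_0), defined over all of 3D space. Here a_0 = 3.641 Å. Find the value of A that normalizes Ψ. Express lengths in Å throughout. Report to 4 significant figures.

A ≈ 0.01288 Å^(-5/2)

Require ∫ |Ψ|² 4πs² ds = 1 over the whole domain.
(Spherical symmetry: dV = 4πs² ds.)
With ∫₀^∞ s^4 e^(−αs) ds = 4!/α^5, with Ψ = A·s·e^(−s/a_0), the integral evaluates to A²·[3·π·a_0^5].
Substituting a_0 = 3.641 gives A² = 0.00016582, so A = 0.012877.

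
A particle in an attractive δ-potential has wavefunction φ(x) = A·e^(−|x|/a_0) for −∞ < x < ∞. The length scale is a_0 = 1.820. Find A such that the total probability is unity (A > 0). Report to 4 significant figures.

The normalization condition is ∫|φ|² dx = 1 from −∞ to ∞.
Using ∫₀^∞ xⁿ e^(−αx) dx = n!/αⁿ⁺¹, with φ = A·e^(−|x|/a_0), the integral evaluates to A²·[a_0].
Substituting a_0 = 1.820 gives A² = 0.54945, so A = 0.74125.

A ≈ 0.7412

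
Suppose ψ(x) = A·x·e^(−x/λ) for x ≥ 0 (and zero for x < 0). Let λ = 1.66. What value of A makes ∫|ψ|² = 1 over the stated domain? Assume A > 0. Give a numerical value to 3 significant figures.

A ≈ 0.935

The normalization condition is ∫|ψ|² dx = 1 from 0 to ∞.
Carrying out the integral gives A² · λ^3/4.
With λ = 1.66: A² = 0.8745 and A = 0.9351.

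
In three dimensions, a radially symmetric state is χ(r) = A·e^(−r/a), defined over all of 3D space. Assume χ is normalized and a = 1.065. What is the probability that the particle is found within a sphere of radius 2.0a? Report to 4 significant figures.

With dV = 4πr²dr, the probability is ∫|χ|² dV over r ≤ 2.0a.
A² is fixed by ∫₀^∞ 4πr²|χ|² dr = 1, i.e. A² = (π·a^3)^(−1).
In terms of u = r/a (A², 4π and the length scale all cancel between numerator and denominator), P = [∫_{0}^{2.0} u^2·e^(-2·u) du] / [∫_{0}^{∞} u^2·e^(-2·u) du].
Using ∫ u^2·e^(-2·u) du = -(2·u^2 + 2·u + 1)·e^(-2·u)/4, the numerator is 1/4 - 13·e^(-4)/4 and the denominator is 1/4.
The region integral divided by the full integral gives P = 0.76190.

P ≈ 0.7619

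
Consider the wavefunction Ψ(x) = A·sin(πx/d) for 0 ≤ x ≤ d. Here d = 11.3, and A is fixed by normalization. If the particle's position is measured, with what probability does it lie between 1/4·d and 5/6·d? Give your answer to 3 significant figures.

|Ψ|² is the probability density, so P = ∫_{1/4·d}^{5/6·d} |Ψ|² dx.
The normalization integral ∫|Ψ|²dx over the whole domain equals d/2·A², and A² cancels in the ratio.
In terms of u = x/d (A² and the length scale cancel between numerator and denominator), P = [∫_{1/4}^{5/6} sin(π·u)^2 du] / [∫_{0}^{1} sin(π·u)^2 du].
With ∫ sin(π·u)^2 du = u/2 - sin(2·π·u)/(4·π) + C, the region integral is √(3)/(8·π) + 1/(4·π) + 7/24 and the full one is 1/2.
Evaluating gives P = (3·√(3) + 6 + 7·π)/(12·π).

P ≈ 0.880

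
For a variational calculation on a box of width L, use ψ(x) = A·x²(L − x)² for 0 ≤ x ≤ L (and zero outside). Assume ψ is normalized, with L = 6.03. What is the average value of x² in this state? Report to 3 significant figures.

By definition ⟨x²⟩ = ∫ x^2 |ψ(x)|² dx.
Since the A² factors cancel between numerator and denominator, ⟨x²⟩ = 3·L^2/11.
Putting L = 6.03 gives 9.917.

⟨x^2⟩ ≈ 9.92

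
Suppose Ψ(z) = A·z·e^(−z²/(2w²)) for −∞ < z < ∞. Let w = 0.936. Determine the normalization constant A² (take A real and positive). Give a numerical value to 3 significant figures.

Normalization requires ∫|Ψ|² dz = 1, integrated from −∞ to ∞.
Differentiating ∫e^(−αz²) dz = √(π/α) under α to get the higher moments, carrying out the integral gives A² · √(π)·w^3/2.
So A² = (√(π)·w^3/2)^(−1).
Plugging in w = 0.936 yields A = 1.173.

A^2 ≈ 1.38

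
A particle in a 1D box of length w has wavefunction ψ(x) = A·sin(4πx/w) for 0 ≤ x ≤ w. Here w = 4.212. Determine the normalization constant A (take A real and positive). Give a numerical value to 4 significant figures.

Require ∫ |ψ|² dx = 1 over the whole domain.
The integral (without the A² prefactor) comes out to w/2.
Setting this equal to 1 gives A² = 1/(w/2).
Plugging in w = 4.212 yields A = 0.68908.

A ≈ 0.6891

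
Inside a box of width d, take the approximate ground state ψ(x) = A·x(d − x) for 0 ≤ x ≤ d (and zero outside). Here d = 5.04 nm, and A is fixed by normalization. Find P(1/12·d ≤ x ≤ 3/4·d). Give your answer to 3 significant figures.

The probability is P = ∫ |ψ|² dx over [1/12·d, 3/4·d].
Since A² = 1/(d^5/30), this is the region integral divided by the full normalization integral.
Substituting u = x/d, A² and the length scale cancel in the ratio: P = ∫_{1/12}^{3/4} u^2·(1 - u)^2 du / ∫_{0}^{1} u^2·(1 - u)^2 du.
Using ∫ u^2·(1 - u)^2 du = u^3·(6·u^2 - 15·u + 10)/30, the numerator is ≈ 0.029713 and the denominator is 1/30.
Taking the ratio, P = 4621/5184.

P ≈ 0.891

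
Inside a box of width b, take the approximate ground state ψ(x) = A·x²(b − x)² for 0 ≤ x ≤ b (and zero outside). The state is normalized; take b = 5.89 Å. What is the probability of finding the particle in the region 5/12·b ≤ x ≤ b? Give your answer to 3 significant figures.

P ≈ 0.698

The probability is P = ∫ |ψ|² dx over [5/12·b, b].
Since A² = 1/(b^9/630), this is the region integral divided by the full normalization integral.
Substituting u = x/b, A² and the length scale cancel in the ratio: P = ∫_{5/12}^{1} u^4·(1 - u)^4 du / ∫_{0}^{1} u^4·(1 - u)^4 du.
With ∫ u^4·(1 - u)^4 du = u^5·(70·u^4 - 315·u^3 + 540·u^2 - 420·u + 126)/630 + C, the region integral is ≈ 0.0011074 and the full one is 1/630.
The result is P = 0.6977.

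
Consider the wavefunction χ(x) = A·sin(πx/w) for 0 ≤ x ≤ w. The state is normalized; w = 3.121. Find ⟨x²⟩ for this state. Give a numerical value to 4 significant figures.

By definition ⟨x²⟩ = ∫ x^2 |χ(x)|² dx.
Evaluating both integrals, ⟨x²⟩ = -w^2/(2·π^2) + w^2/3.
Putting w = 3.121 gives 2.7534.

⟨x^2⟩ ≈ 2.753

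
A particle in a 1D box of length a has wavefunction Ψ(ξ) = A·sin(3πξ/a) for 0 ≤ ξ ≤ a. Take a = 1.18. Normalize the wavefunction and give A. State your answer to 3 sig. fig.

A ≈ 1.30

The normalization condition is ∫|Ψ|² dξ = 1 from 0 to a.
With ∫₀^a sin²(nπξ/a) dξ = a/2, the integral (without the A² prefactor) comes out to a/2.
So A² = (a/2)^(−1).
With a = 1.18: A² = 1.695 and A = 1.302.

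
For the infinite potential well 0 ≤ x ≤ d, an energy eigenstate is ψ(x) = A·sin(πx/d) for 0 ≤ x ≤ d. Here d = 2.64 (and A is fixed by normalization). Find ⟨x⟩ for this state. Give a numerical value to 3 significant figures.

⟨x⟩ ≈ 1.32

The expectation value is the |ψ|²-weighted average of x: ∫ x|ψ|² dx.
The ratio of the moment integral to the normalization integral gives ⟨x⟩ = d/2.
Putting d = 2.64 gives 1.320.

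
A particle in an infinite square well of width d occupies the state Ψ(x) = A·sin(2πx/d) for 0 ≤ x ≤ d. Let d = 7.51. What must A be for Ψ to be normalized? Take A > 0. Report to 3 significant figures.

A ≈ 0.516

The normalization condition is ∫|Ψ|² dx = 1 from 0 to d.
With ∫₀^d sin²(nπx/d) dx = d/2, the integral (without the A² prefactor) comes out to d/2.
Hence A² = 1/[d/2].
Substituting d = 7.51 gives A² = 0.2663, so A = 0.5161.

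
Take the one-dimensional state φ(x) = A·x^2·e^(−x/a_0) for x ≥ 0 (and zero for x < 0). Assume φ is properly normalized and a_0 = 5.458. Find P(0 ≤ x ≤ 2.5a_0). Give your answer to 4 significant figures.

The probability is P = ∫ |φ|² dx over [0, 2.5a_0].
The normalization integral ∫|φ|²dx over the whole domain equals 3·a_0^5/4·A², and A² cancels in the ratio.
Let u = x/a_0; then A² and the length scale cancel, so P = ∫_{0}^{2.5} u^4·e^(-2·u) du ÷ ∫_{0}^{∞} u^4·e^(-2·u) du.
With ∫ u^4·e^(-2·u) du = -(u^4/2 + u^3 + 3·u^2/2 + 3·u/2 + 3/4)·e^(-2·u) + C, the region integral is 3/4 - 1569·e^(-5)/32 and the full one is 3/4.
Evaluating gives P = 0.55951.

P ≈ 0.5595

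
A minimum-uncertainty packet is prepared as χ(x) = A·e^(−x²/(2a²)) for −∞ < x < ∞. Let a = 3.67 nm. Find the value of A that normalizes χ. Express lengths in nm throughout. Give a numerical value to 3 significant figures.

Require ∫ |χ|² dx = 1 over the whole domain.
With ∫_{−∞}^{∞} x^(2m) e^(−αx²) dx = (2m−1)!!·√π / (2^m α^(m+1/2)), the integral (without the A² prefactor) comes out to √(π)·a.
Hence A² = 1/[√(π)·a].
Substituting a = 3.67 gives A² = 0.1537, so A = 0.3921.

A ≈ 0.392 nm^(-1/2)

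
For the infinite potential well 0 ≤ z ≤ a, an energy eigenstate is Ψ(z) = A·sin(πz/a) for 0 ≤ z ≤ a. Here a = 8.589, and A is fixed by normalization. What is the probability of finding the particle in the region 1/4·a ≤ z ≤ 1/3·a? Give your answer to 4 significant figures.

P ≈ 0.1047

The probability is P = ∫ |Ψ|² dz over [1/4·a, 1/3·a].
With A² fixed by ∫|Ψ|² = 1, i.e. A² = (a/2)^(−1), substitute and integrate.
Substituting u = z/a, A² and the length scale cancel in the ratio: P = ∫_{1/4}^{1/3} sin(π·u)^2 du / ∫_{0}^{1} sin(π·u)^2 du.
An antiderivative of sin(π·u)^2 is u/2 - sin(2·π·u)/(4·π); evaluating from 1/4 to 1/3 gives -√(3)/(8·π) + 1/24 + 1/(4·π), while the full integral is 1/2.
The result is P = (-3·√(3) + π + 6)/(12·π).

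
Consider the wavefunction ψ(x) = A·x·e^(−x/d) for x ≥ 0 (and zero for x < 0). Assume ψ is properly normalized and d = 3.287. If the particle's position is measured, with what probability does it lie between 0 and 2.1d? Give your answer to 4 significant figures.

The probability is P = ∫ |ψ|² dx over [0, 2.1d].
The normalization integral ∫|ψ|²dx over the whole domain equals d^3/4·A², and A² cancels in the ratio.
In terms of u = x/d (A² and the length scale cancel between numerator and denominator), P = [∫_{0}^{2.1} u^2·e^(-2·u) du] / [∫_{0}^{∞} u^2·e^(-2·u) du].
An antiderivative of u^2·e^(-2·u) is -(2·u^2 + 2·u + 1)·e^(-2·u)/4; evaluating from 0 to 2.1 gives 1/4 - 701·e^(-21/5)/200, while the full integral is 1/4.
The result is P = 0.78976.

P ≈ 0.7898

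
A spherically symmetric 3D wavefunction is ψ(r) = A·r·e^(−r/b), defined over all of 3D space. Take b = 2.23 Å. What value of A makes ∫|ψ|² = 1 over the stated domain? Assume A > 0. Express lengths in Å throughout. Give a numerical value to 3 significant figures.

A ≈ 0.0439 Å^(-5/2)

We need A² ∫|f|² 4πr² dr = 1, taking the integral from 0 to ∞.
The angular integral contributes 4π, leaving ∫₀^∞ r²|ψ|² dr.
Using ∫₀^∞ rⁿ e^(−αr) dr = n!/αⁿ⁺¹, the integral (without the A² prefactor) comes out to 3·π·b^5.
Substituting b = 2.23 gives A² = 0.001924, so A = 0.04386.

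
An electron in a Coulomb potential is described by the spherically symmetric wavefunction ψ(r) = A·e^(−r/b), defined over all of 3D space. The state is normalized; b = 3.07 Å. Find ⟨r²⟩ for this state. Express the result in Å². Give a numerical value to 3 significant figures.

⟨r^2⟩ ≈ 28.3 Å^2

By definition ⟨r²⟩ = ∫ r^2 |ψ(r)|² 4πr² dr.
Since the A² factors cancel between numerator and denominator, ⟨r²⟩ = 3·b^2.
Putting b = 3.07 gives 28.27.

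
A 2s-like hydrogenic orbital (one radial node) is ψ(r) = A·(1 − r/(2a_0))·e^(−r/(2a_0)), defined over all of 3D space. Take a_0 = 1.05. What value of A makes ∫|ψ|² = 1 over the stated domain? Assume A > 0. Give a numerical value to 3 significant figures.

A ≈ 0.185

Require ∫ |ψ|² 4πr² dr = 1 over the whole domain.
The angular integral contributes 4π, leaving ∫₀^∞ r²|ψ|² dr.
Using ∫₀^∞ rⁿ e^(−αr) dr = n!/αⁿ⁺¹, with ψ = A·(1 − r/(2a_0))·e^(−r/(2a_0)), the integral evaluates to A²·[8·π·a_0^3].
Setting this equal to 1 gives A² = 1/(8·π·a_0^3).
Plugging in a_0 = 1.05 yields A = 0.1854.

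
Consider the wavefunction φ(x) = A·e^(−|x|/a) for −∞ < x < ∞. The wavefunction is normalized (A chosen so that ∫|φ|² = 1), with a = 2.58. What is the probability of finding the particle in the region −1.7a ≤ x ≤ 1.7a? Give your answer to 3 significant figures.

P ≈ 0.967

The probability is P = ∫ |φ|² dx over [−1.7a, 1.7a].
Since A² = 1/(a), this is the region integral divided by the full normalization integral.
By symmetry take twice the x ≥ 0 contribution in numerator and denominator; the 2's cancel. Substituting u = x/a, A² and the length scale cancel in the ratio: P = ∫_{0}^{1.7} e^(-2·u) du / ∫_{0}^{∞} e^(-2·u) du.
Using ∫ e^(-2·u) du = -e^(-2·u)/2, the numerator is 1/2 - e^(-17/5)/2 and the denominator is 1/2.
The result is P = 0.9666.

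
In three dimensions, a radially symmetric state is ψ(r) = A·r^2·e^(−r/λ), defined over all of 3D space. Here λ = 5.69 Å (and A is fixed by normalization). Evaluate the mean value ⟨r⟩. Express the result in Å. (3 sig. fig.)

⟨r⟩ = ∫ r |ψ|² 4πr² dr over the full domain.
Using ∫₀^∞ rⁿ e^(−αr) dr = n!/αⁿ⁺¹, evaluating both integrals, ⟨r⟩ = 7·λ/2.
With λ = 5.69, ⟨r⟩ = 19.92.

⟨r⟩ ≈ 19.9 Å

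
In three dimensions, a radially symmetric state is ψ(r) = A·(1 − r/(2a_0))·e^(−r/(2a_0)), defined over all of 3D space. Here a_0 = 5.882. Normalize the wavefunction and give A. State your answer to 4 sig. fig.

A ≈ 0.01398

We need A² ∫|f|² 4πr² dr = 1, taking the integral from 0 to ∞.
The angular integral contributes 4π, leaving ∫₀^∞ r²|ψ|² dr.
With ∫₀^∞ r^4 e^(−αr) dr = 4!/α^5, carrying out the integral gives A² · 8·π·a_0^3.
So A² = (8·π·a_0^3)^(−1).
Substituting a_0 = 5.882 gives A² = 0.00019552, so A = 0.013983.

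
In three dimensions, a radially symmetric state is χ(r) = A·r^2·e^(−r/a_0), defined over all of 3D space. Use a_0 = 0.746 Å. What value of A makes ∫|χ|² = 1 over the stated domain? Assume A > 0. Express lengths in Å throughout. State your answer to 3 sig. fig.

We need A² ∫|f|² 4πr² dr = 1, taking the integral from 0 to ∞.
In 3D with spherical symmetry the volume element is 4πr² dr.
∫|χ|² 4πr² dr = A²·(45·π·a_0^7/2).
Plugging in a_0 = 0.746 yields A = 0.3317.

A ≈ 0.332 Å^(-7/2)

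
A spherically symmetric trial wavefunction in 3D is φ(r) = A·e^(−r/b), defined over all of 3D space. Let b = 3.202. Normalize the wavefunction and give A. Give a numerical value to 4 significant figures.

A ≈ 0.09847

Require ∫ |φ|² 4πr² dr = 1 over the whole domain.
The angular integral contributes 4π, leaving ∫₀^∞ r²|φ|² dr.
Recall ∫₀^∞ r^m e^(−r/β) dr = m!·β^(m+1), with φ = A·e^(−r/b), the integral evaluates to A²·[π·b^3].
So A² = (π·b^3)^(−1).
Substituting b = 3.202 gives A² = 0.0096959, so A = 0.098468.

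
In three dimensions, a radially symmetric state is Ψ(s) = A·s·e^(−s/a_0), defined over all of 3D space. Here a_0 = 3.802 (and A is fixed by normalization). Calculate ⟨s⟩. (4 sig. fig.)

The expectation value is the |Ψ|²-weighted average of s: ∫ s|Ψ|² 4πs² ds.
Using ∫₀^∞ sⁿ e^(−αs) ds = n!/αⁿ⁺¹, the ratio of the moment integral to the normalization integral gives ⟨s⟩ = 5·a_0/2.
With a_0 = 3.802, ⟨s⟩ = 9.5050.

⟨s⟩ ≈ 9.505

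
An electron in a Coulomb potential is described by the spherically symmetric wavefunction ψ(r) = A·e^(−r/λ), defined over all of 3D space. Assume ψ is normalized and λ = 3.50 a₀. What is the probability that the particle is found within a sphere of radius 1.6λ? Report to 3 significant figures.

P ≈ 0.620

P = ∫ |ψ|² 4πr² dr over r ≤ 1.6λ.
A² is fixed by ∫₀^∞ 4πr²|ψ|² dr = 1, i.e. A² = (π·λ^3)^(−1).
In terms of u = r/λ (A², 4π and the length scale all cancel between numerator and denominator), P = [∫_{0}^{1.6} u^2·e^(-2·u) du] / [∫_{0}^{∞} u^2·e^(-2·u) du].
With ∫ u^2·e^(-2·u) du = -(2·u^2 + 2·u + 1)·e^(-2·u)/4 + C, the region integral is 1/4 - 233·e^(-16/5)/100 and the full one is 1/4.
Taking the ratio yields P = 0.6201.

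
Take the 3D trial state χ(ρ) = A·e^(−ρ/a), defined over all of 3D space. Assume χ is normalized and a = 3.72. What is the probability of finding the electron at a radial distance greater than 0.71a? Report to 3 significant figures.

P ≈ 0.829

P = ∫ |χ|² 4πρ² dρ over ρ > 0.71a.
Normalization gives A² = 1/(π·a^3).
Substituting u = ρ/a, A², 4π and the length scale all cancel in the ratio: P = ∫_{0.71}^{∞} u^2·e^(-2·u) du / ∫_{0}^{∞} u^2·e^(-2·u) du.
An antiderivative of u^2·e^(-2·u) is -(2·u^2 + 2·u + 1)·e^(-2·u)/4; evaluating from 0.71 to ∞ gives ≈ 0.20716, while the full integral is 1/4.
This evaluates to P = 0.8286.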